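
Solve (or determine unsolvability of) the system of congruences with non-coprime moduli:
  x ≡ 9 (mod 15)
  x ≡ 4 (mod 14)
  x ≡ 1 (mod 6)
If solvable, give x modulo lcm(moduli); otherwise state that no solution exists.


Moduli 15, 14, 6 are not pairwise coprime, so CRT works modulo lcm(m_i) when all pairwise compatibility conditions hold.
Pairwise compatibility: gcd(m_i, m_j) must divide a_i - a_j for every pair.
Merge one congruence at a time:
  Start: x ≡ 9 (mod 15).
  Combine with x ≡ 4 (mod 14): gcd(15, 14) = 1; 4 - 9 = -5, which IS divisible by 1, so compatible.
    Write x = 9 + 15·t and substitute into x ≡ 4 (mod 14): 15·t ≡ 4 − 9 = -5 (mod 14).
    Reduce coefficients mod 14: 1·t ≡ 9 (mod 14).
    So t ≡ 9 (mod 14).
    Then x = 9 + 15·9 = 144, valid modulo lcm(15, 14) = 210: x ≡ 144 (mod 210).
  Combine with x ≡ 1 (mod 6): gcd(210, 6) = 6, and 1 - 144 = -143 is NOT divisible by 6.
    ⇒ system is inconsistent (no integer solution).

No solution (the system is inconsistent).


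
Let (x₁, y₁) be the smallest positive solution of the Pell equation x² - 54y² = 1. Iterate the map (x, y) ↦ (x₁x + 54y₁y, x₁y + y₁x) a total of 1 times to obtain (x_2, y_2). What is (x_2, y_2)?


Step 1: Find the fundamental solution (x₁, y₁) of x² - 54y² = 1.
  Expand √54 as a continued fraction. a₀ = ⌊√54⌋ = 7; iterate m_{k+1} = d_k·a_k − m_k, d_{k+1} = (54 − m_{k+1}²)/d_k, a_{k+1} = ⌊(a₀ + m_{k+1})/d_{k+1}⌋ (starting m₀ = 0, d₀ = 1), with convergents p_k = a_k·p_{k-1} + p_{k-2}, q_k = a_k·q_{k-1} + q_{k-2} (p₋₁ = 1, q₋₁ = 0):
  k = 0: a₀ = 7; p₀/q₀ = 7/1; p₀² − 54·q₀² = 49 − 54 = -5.
  k = 1: m = 7, d = 5, a = ⌊(7 + 7)/5⌋ = 2; p/q = (2·7 + 1)/(2·1 + 0) = 15/2; p² − 54·q² = 225 − 216 = 9.
  k = 2: m = 3, d = 9, a = ⌊(7 + 3)/9⌋ = 1; p/q = (1·15 + 7)/(1·2 + 1) = 22/3; p² − 54·q² = 484 − 486 = -2.
  k = 3: m = 6, d = 2, a = ⌊(7 + 6)/2⌋ = 6; p/q = (6·22 + 15)/(6·3 + 2) = 147/20; p² − 54·q² = 21609 − 21600 = 9.
  k = 4: m = 6, d = 9, a = ⌊(7 + 6)/9⌋ = 1; p/q = (1·147 + 22)/(1·20 + 3) = 169/23; p² − 54·q² = 28561 − 28566 = -5.
  k = 5: m = 3, d = 5, a = ⌊(7 + 3)/5⌋ = 2; p/q = (2·169 + 147)/(2·23 + 20) = 485/66; p² − 54·q² = 235225 − 235224 = 1.
  The first convergent with p² − 54·q² = 1 gives the fundamental solution (x₁, y₁) = (485, 66).
Step 2: Apply the recurrence (x_{n+1}, y_{n+1}) = (x₁x_n + 54y₁y_n, x₁y_n + y₁x_n) repeatedly.
  From (x_1, y_1) = (485, 66): x_2 = 485·485 + 54·66·66 = 470449; y_2 = 485·66 + 66·485 = 64020.
Step 3: Verify x_2² - 54·y_2² = 221322261601 - 221322261600 = 1 (should be 1). ✓

(x_1, y_1) = (485, 66); (x_2, y_2) = (470449, 64020).


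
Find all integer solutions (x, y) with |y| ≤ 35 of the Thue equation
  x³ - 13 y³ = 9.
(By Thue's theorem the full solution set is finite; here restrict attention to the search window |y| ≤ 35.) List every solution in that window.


The equation is x³ - 13y³ = 9. For fixed y, x³ = 13·y³ + 9, so a solution requires the RHS to be a perfect cube.
Strategy: iterate y from -35 to 35, compute RHS = 13·y³ + 9, and check whether it is a (positive or negative) perfect cube.
Check small values of y:
  y = 0: RHS = 9 is not a perfect cube.
  y = 1: RHS = 22 is not a perfect cube.
  y = -1: RHS = -4 is not a perfect cube.
  y = 2: RHS = 113 is not a perfect cube.
  y = -2: RHS = -95 is not a perfect cube.
  y = 3: RHS = 360 is not a perfect cube.
  y = -3: RHS = -342 is not a perfect cube.
Continuing the search up to |y| = 35 finds no solutions either.
No (x, y) in the scanned range satisfies the equation.

No integer solutions with |y| ≤ 35.


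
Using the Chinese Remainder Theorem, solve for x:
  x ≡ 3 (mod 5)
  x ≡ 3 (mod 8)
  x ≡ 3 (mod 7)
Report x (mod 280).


Moduli 5, 8, 7 are pairwise coprime; by CRT there is a unique solution modulo M = 5 · 8 · 7 = 280.
Solve pairwise, accumulating the modulus:
  Start with x ≡ 3 (mod 5).
  Combine with x ≡ 3 (mod 8): since gcd(5, 8) = 1, we get a unique residue mod 40.
    Write x = 3 + 5·t and substitute into x ≡ 3 (mod 8): 5·t ≡ 3 − 3 = 0 (mod 8).
    The inverse of 5 mod 8 is 5 (since 5·5 = 25 = 3·8 + 1), so t ≡ 5·0 = 0 ≡ 0 (mod 8).
    Then x = 3 + 5·0 = 3, valid modulo lcm(5, 8) = 40: x ≡ 3 (mod 40).
  Combine with x ≡ 3 (mod 7): since gcd(40, 7) = 1, we get a unique residue mod 280.
    Write x = 3 + 40·t and substitute into x ≡ 3 (mod 7): 40·t ≡ 3 − 3 = 0 (mod 7).
    Reduce coefficients mod 7: 5·t ≡ 0 (mod 7).
    The inverse of 5 mod 7 is 3 (since 5·3 = 15 = 2·7 + 1), so t ≡ 3·0 = 0 ≡ 0 (mod 7).
    Then x = 3 + 40·0 = 3, valid modulo lcm(40, 7) = 280: x ≡ 3 (mod 280).
Verify: 3 mod 5 = 3 ✓, 3 mod 8 = 3 ✓, 3 mod 7 = 3 ✓.

x ≡ 3 (mod 280).


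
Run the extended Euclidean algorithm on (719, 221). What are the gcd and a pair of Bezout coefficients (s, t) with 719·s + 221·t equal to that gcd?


Euclidean algorithm on (719, 221) — divide until remainder is 0:
  719 = 3 · 221 + 56
  221 = 3 · 56 + 53
  56 = 1 · 53 + 3
  53 = 17 · 3 + 2
  3 = 1 · 2 + 1
  2 = 2 · 1 + 0
gcd(719, 221) = 1.
Track Bezout coefficients alongside the remainders: start with r₀ = 719 = a·1 + b·0 (s = 1, t = 0) and r₁ = 221 = a·0 + b·1 (s = 0, t = 1); each new remainder r_{k+1} = r_{k-1} − q_k·r_k inherits s_{k+1} = s_{k-1} − q_k·s_k, t_{k+1} = t_{k-1} − q_k·t_k, so r_k = a·s_k + b·t_k at every step:
  q = 3: r = 56, s = 1 − 3·0 = 1, t = 0 − 3·1 = -3  (check: 719·1 + 221·(-3) = 56)
  q = 3: r = 53, s = 0 − 3·1 = -3, t = 1 − 3·(-3) = 10  (check: 719·(-3) + 221·10 = 53)
  q = 1: r = 3, s = 1 − 1·(-3) = 4, t = -3 − 1·10 = -13  (check: 719·4 + 221·(-13) = 3)
  q = 17: r = 2, s = -3 − 17·4 = -71, t = 10 − 17·(-13) = 231  (check: 719·(-71) + 221·231 = 2)
  q = 1: r = 1, s = 4 − 1·(-71) = 75, t = -13 − 1·231 = -244  (check: 719·75 + 221·(-244) = 1)
The row with r = 1 (the gcd) gives the Bezout coefficients s = 75, t = -244.
Result: 719 · (75) + 221 · (-244) = 1.

gcd(719, 221) = 1; s = 75, t = -244 (check: 719·75 + 221·(-244) = 1).


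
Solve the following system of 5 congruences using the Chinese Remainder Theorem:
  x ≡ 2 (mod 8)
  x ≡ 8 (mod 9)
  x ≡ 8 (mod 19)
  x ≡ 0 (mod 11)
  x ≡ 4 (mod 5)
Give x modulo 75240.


Product of moduli M = 8 · 9 · 19 · 11 · 5 = 75240.
Merge one congruence at a time:
  Start: x ≡ 2 (mod 8).
  Combine with x ≡ 8 (mod 9); new modulus lcm = 72.
    Write x = 2 + 8·t and substitute into x ≡ 8 (mod 9): 8·t ≡ 8 − 2 = 6 (mod 9).
    The inverse of 8 mod 9 is 8 (since 8·8 = 64 = 7·9 + 1), so t ≡ 8·6 = 48 ≡ 3 (mod 9).
    Then x = 2 + 8·3 = 26, valid modulo lcm(8, 9) = 72: x ≡ 26 (mod 72).
  Combine with x ≡ 8 (mod 19); new modulus lcm = 1368.
    Write x = 26 + 72·t and substitute into x ≡ 8 (mod 19): 72·t ≡ 8 − 26 = -18 (mod 19).
    Reduce coefficients mod 19: 15·t ≡ 1 (mod 19).
    The inverse of 15 mod 19 is 14 (since 15·14 = 210 = 11·19 + 1), so t ≡ 14·1 = 14 ≡ 14 (mod 19).
    Then x = 26 + 72·14 = 1034, valid modulo lcm(72, 19) = 1368: x ≡ 1034 (mod 1368).
  Combine with x ≡ 0 (mod 11); new modulus lcm = 15048.
    Write x = 1034 + 1368·t and substitute into x ≡ 0 (mod 11): 1368·t ≡ 0 − 1034 = -1034 (mod 11).
    Reduce coefficients mod 11: 4·t ≡ 0 (mod 11).
    The inverse of 4 mod 11 is 3 (since 4·3 = 12 = 1·11 + 1), so t ≡ 3·0 = 0 ≡ 0 (mod 11).
    Then x = 1034 + 1368·0 = 1034, valid modulo lcm(1368, 11) = 15048: x ≡ 1034 (mod 15048).
  Combine with x ≡ 4 (mod 5); new modulus lcm = 75240.
    Write x = 1034 + 15048·t and substitute into x ≡ 4 (mod 5): 15048·t ≡ 4 − 1034 = -1030 (mod 5).
    Reduce coefficients mod 5: 3·t ≡ 0 (mod 5).
    The inverse of 3 mod 5 is 2 (since 3·2 = 6 = 1·5 + 1), so t ≡ 2·0 = 0 ≡ 0 (mod 5).
    Then x = 1034 + 15048·0 = 1034, valid modulo lcm(15048, 5) = 75240: x ≡ 1034 (mod 75240).
Verify against each original: 1034 mod 8 = 2, 1034 mod 9 = 8, 1034 mod 19 = 8, 1034 mod 11 = 0, 1034 mod 5 = 4.

x ≡ 1034 (mod 75240).


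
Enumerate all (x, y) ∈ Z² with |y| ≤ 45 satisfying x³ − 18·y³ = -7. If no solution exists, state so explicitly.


The equation is x³ - 18y³ = -7. For fixed y, x³ = 18·y³ − 7, so a solution requires the RHS to be a perfect cube.
Strategy: iterate y from -45 to 45, compute RHS = 18·y³ − 7, and check whether it is a (positive or negative) perfect cube.
Check small values of y:
  y = 0: RHS = -7 is not a perfect cube.
  y = 1: RHS = 11 is not a perfect cube.
  y = -1: RHS = -25 is not a perfect cube.
  y = 2: RHS = 137 is not a perfect cube.
  y = -2: RHS = -151 is not a perfect cube.
  y = 3: RHS = 479 is not a perfect cube.
  y = -3: RHS = -493 is not a perfect cube.
Continuing the search up to |y| = 45 finds no solutions either.
No (x, y) in the scanned range satisfies the equation.

No integer solutions with |y| ≤ 45.


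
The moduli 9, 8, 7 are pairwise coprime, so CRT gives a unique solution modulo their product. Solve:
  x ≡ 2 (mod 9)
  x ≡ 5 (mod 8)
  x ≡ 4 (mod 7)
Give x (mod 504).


Moduli 9, 8, 7 are pairwise coprime; by CRT there is a unique solution modulo M = 9 · 8 · 7 = 504.
Solve pairwise, accumulating the modulus:
  Start with x ≡ 2 (mod 9).
  Combine with x ≡ 5 (mod 8): since gcd(9, 8) = 1, we get a unique residue mod 72.
    Write x = 2 + 9·t and substitute into x ≡ 5 (mod 8): 9·t ≡ 5 − 2 = 3 (mod 8).
    Reduce coefficients mod 8: 1·t ≡ 3 (mod 8).
    So t ≡ 3 (mod 8).
    Then x = 2 + 9·3 = 29, valid modulo lcm(9, 8) = 72: x ≡ 29 (mod 72).
  Combine with x ≡ 4 (mod 7): since gcd(72, 7) = 1, we get a unique residue mod 504.
    Write x = 29 + 72·t and substitute into x ≡ 4 (mod 7): 72·t ≡ 4 − 29 = -25 (mod 7).
    Reduce coefficients mod 7: 2·t ≡ 3 (mod 7).
    The inverse of 2 mod 7 is 4 (since 2·4 = 8 = 1·7 + 1), so t ≡ 4·3 = 12 ≡ 5 (mod 7).
    Then x = 29 + 72·5 = 389, valid modulo lcm(72, 7) = 504: x ≡ 389 (mod 504).
Verify: 389 mod 9 = 2 ✓, 389 mod 8 = 5 ✓, 389 mod 7 = 4 ✓.

x ≡ 389 (mod 504).


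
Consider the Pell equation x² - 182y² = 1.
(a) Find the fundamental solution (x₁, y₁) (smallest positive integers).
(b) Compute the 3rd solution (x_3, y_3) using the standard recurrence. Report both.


Step 1: Find the fundamental solution (x₁, y₁) of x² - 182y² = 1.
  Expand √182 as a continued fraction. a₀ = ⌊√182⌋ = 13; iterate m_{k+1} = d_k·a_k − m_k, d_{k+1} = (182 − m_{k+1}²)/d_k, a_{k+1} = ⌊(a₀ + m_{k+1})/d_{k+1}⌋ (starting m₀ = 0, d₀ = 1), with convergents p_k = a_k·p_{k-1} + p_{k-2}, q_k = a_k·q_{k-1} + q_{k-2} (p₋₁ = 1, q₋₁ = 0):
  k = 0: a₀ = 13; p₀/q₀ = 13/1; p₀² − 182·q₀² = 169 − 182 = -13.
  k = 1: m = 13, d = 13, a = ⌊(13 + 13)/13⌋ = 2; p/q = (2·13 + 1)/(2·1 + 0) = 27/2; p² − 182·q² = 729 − 728 = 1.
  The first convergent with p² − 182·q² = 1 gives the fundamental solution (x₁, y₁) = (27, 2).
Step 2: Apply the recurrence (x_{n+1}, y_{n+1}) = (x₁x_n + 182y₁y_n, x₁y_n + y₁x_n) repeatedly.
  From (x_1, y_1) = (27, 2): x_2 = 27·27 + 182·2·2 = 1457; y_2 = 27·2 + 2·27 = 108.
  From (x_2, y_2) = (1457, 108): x_3 = 27·1457 + 182·2·108 = 78651; y_3 = 27·108 + 2·1457 = 5830.
Step 3: Verify x_3² - 182·y_3² = 6185979801 - 6185979800 = 1 (should be 1). ✓

(x_1, y_1) = (27, 2); (x_3, y_3) = (78651, 5830).


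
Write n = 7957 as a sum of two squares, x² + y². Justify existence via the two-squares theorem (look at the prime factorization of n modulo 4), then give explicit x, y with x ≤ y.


Step 1: Factor n = 7957 = 73 · 109.
Step 2: Check the mod-4 condition on each prime factor: 73 ≡ 1 (mod 4), exponent 1; 109 ≡ 1 (mod 4), exponent 1.
All primes ≡ 3 (mod 4) appear to even exponent (or don't appear), so by the two-squares theorem n IS expressible as a sum of two squares.
Step 3: Build a representation. Here n = 73 · 109 is a product of primes ≡ 1 (mod 4). Each prime p ≡ 1 (mod 4) is itself a sum of two squares; find a² by testing p − a² for a perfect square:
  73: 73 − 1² = 72, 73 − 2² = 69, 73 − 3² = 64 = 8² ⇒ 73 = 3² + 8².
  109: 109 − 1² = 108, 109 − 2² = 105, 109 − 3² = 100 = 10² ⇒ 109 = 3² + 10².
  Combine using the Brahmagupta–Fibonacci identity (a² + b²)(c² + d²) = (ac − bd)² + (ad + bc)² = (ac + bd)² + (ad − bc)²:
  73 · 109 = 7957: from (3² + 8²)(3² + 10²), take (3·3 − 8·10, 3·10 + 8·3) = (9 − 80, 30 + 24) = (-71, 54); dropping signs (only squares matter) gives (71, 54); check 71² + 54² = 5041 + 2916 = 7957 ✓.
Step 4: Order so x ≤ y and verify: 54² + 71² = 2916 + 5041 = 7957 = n. ✓

n = 7957 = 54² + 71² (one valid representation with x ≤ y).


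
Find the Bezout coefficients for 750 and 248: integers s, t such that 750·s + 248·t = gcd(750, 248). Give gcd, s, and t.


Euclidean algorithm on (750, 248) — divide until remainder is 0:
  750 = 3 · 248 + 6
  248 = 41 · 6 + 2
  6 = 3 · 2 + 0
gcd(750, 248) = 2.
Track Bezout coefficients alongside the remainders: start with r₀ = 750 = a·1 + b·0 (s = 1, t = 0) and r₁ = 248 = a·0 + b·1 (s = 0, t = 1); each new remainder r_{k+1} = r_{k-1} − q_k·r_k inherits s_{k+1} = s_{k-1} − q_k·s_k, t_{k+1} = t_{k-1} − q_k·t_k, so r_k = a·s_k + b·t_k at every step:
  q = 3: r = 6, s = 1 − 3·0 = 1, t = 0 − 3·1 = -3  (check: 750·1 + 248·(-3) = 6)
  q = 41: r = 2, s = 0 − 41·1 = -41, t = 1 − 41·(-3) = 124  (check: 750·(-41) + 248·124 = 2)
The row with r = 2 (the gcd) gives the Bezout coefficients s = -41, t = 124.
Result: 750 · (-41) + 248 · (124) = 2.

gcd(750, 248) = 2; s = -41, t = 124 (check: 750·(-41) + 248·124 = 2).


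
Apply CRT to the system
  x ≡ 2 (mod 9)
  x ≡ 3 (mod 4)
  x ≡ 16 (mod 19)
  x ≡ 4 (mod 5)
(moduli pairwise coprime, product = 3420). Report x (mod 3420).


Product of moduli M = 9 · 4 · 19 · 5 = 3420.
Merge one congruence at a time:
  Start: x ≡ 2 (mod 9).
  Combine with x ≡ 3 (mod 4); new modulus lcm = 36.
    Write x = 2 + 9·t and substitute into x ≡ 3 (mod 4): 9·t ≡ 3 − 2 = 1 (mod 4).
    Reduce coefficients mod 4: 1·t ≡ 1 (mod 4).
    So t ≡ 1 (mod 4).
    Then x = 2 + 9·1 = 11, valid modulo lcm(9, 4) = 36: x ≡ 11 (mod 36).
  Combine with x ≡ 16 (mod 19); new modulus lcm = 684.
    Write x = 11 + 36·t and substitute into x ≡ 16 (mod 19): 36·t ≡ 16 − 11 = 5 (mod 19).
    Reduce coefficients mod 19: 17·t ≡ 5 (mod 19).
    The inverse of 17 mod 19 is 9 (since 17·9 = 153 = 8·19 + 1), so t ≡ 9·5 = 45 ≡ 7 (mod 19).
    Then x = 11 + 36·7 = 263, valid modulo lcm(36, 19) = 684: x ≡ 263 (mod 684).
  Combine with x ≡ 4 (mod 5); new modulus lcm = 3420.
    Write x = 263 + 684·t and substitute into x ≡ 4 (mod 5): 684·t ≡ 4 − 263 = -259 (mod 5).
    Reduce coefficients mod 5: 4·t ≡ 1 (mod 5).
    The inverse of 4 mod 5 is 4 (since 4·4 = 16 = 3·5 + 1), so t ≡ 4·1 = 4 ≡ 4 (mod 5).
    Then x = 263 + 684·4 = 2999, valid modulo lcm(684, 5) = 3420: x ≡ 2999 (mod 3420).
Verify against each original: 2999 mod 9 = 2, 2999 mod 4 = 3, 2999 mod 19 = 16, 2999 mod 5 = 4.

x ≡ 2999 (mod 3420).


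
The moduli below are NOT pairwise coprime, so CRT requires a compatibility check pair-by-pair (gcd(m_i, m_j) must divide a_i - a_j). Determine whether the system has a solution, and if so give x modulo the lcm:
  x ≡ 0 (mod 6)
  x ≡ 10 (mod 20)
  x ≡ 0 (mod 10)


Moduli 6, 20, 10 are not pairwise coprime, so CRT works modulo lcm(m_i) when all pairwise compatibility conditions hold.
Pairwise compatibility: gcd(m_i, m_j) must divide a_i - a_j for every pair.
Merge one congruence at a time:
  Start: x ≡ 0 (mod 6).
  Combine with x ≡ 10 (mod 20): gcd(6, 20) = 2; 10 - 0 = 10, which IS divisible by 2, so compatible.
    Write x = 0 + 6·t and substitute into x ≡ 10 (mod 20): 6·t ≡ 10 − 0 = 10 (mod 20).
    Divide the congruence (and modulus) by g = 2: 3·t ≡ 5 (mod 10).
    The inverse of 3 mod 10 is 7 (since 3·7 = 21 = 2·10 + 1), so t ≡ 7·5 = 35 ≡ 5 (mod 10).
    Then x = 0 + 6·5 = 30, valid modulo lcm(6, 20) = 60: x ≡ 30 (mod 60).
  Combine with x ≡ 0 (mod 10): gcd(60, 10) = 10; 0 - 30 = -30, which IS divisible by 10, so compatible.
    Write x = 30 + 60·t and substitute into x ≡ 0 (mod 10): 60·t ≡ 0 − 30 = -30 (mod 10).
    Divide the congruence (and modulus) by g = 10: 6·t ≡ -3 (mod 1).
    Modulo 1 every t works; take t = 0.
    Then x = 30 + 60·0 = 30, valid modulo lcm(60, 10) = 60: x ≡ 30 (mod 60).
Verify: 30 mod 6 = 0, 30 mod 20 = 10, 30 mod 10 = 0.

x ≡ 30 (mod 60).


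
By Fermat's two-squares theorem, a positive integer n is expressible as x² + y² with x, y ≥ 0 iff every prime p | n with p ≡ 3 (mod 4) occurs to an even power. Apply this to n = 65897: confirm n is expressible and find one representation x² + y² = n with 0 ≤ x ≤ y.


Step 1: Factor n = 65897 = 13 · 37 · 137.
Step 2: Check the mod-4 condition on each prime factor: 13 ≡ 1 (mod 4), exponent 1; 37 ≡ 1 (mod 4), exponent 1; 137 ≡ 1 (mod 4), exponent 1.
All primes ≡ 3 (mod 4) appear to even exponent (or don't appear), so by the two-squares theorem n IS expressible as a sum of two squares.
Step 3: Build a representation. Here n = 13 · 37 · 137 is a product of primes ≡ 1 (mod 4). Each prime p ≡ 1 (mod 4) is itself a sum of two squares; find a² by testing p − a² for a perfect square:
  13: 13 − 1² = 12, 13 − 2² = 9 = 3² ⇒ 13 = 2² + 3².
  37: 37 − 1² = 36 = 6² ⇒ 37 = 1² + 6².
  137: 137 − 1² = 136, 137 − 2² = 133, 137 − 3² = 128, 137 − 4² = 121 = 11² ⇒ 137 = 4² + 11².
  Combine using the Brahmagupta–Fibonacci identity (a² + b²)(c² + d²) = (ac − bd)² + (ad + bc)² = (ac + bd)² + (ad − bc)²:
  13 · 37 = 481: from (2² + 3²)(1² + 6²), take (2·1 − 3·6, 2·6 + 3·1) = (2 − 18, 12 + 3) = (-16, 15); dropping signs (only squares matter) gives (16, 15); check 16² + 15² = 256 + 225 = 481 ✓.
  481 · 137 = 65897: from (16² + 15²)(4² + 11²), take (16·4 − 15·11, 16·11 + 15·4) = (64 − 165, 176 + 60) = (-101, 236); dropping signs (only squares matter) gives (101, 236); check 101² + 236² = 10201 + 55696 = 65897 ✓.
Step 4: Order so x ≤ y and verify: 101² + 236² = 10201 + 55696 = 65897 = n. ✓

n = 65897 = 101² + 236² (one valid representation with x ≤ y).


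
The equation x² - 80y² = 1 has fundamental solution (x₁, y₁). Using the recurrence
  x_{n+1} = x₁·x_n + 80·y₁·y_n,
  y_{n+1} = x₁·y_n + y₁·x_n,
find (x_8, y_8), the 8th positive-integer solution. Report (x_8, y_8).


Step 1: Find the fundamental solution (x₁, y₁) of x² - 80y² = 1.
  Expand √80 as a continued fraction. a₀ = ⌊√80⌋ = 8; iterate m_{k+1} = d_k·a_k − m_k, d_{k+1} = (80 − m_{k+1}²)/d_k, a_{k+1} = ⌊(a₀ + m_{k+1})/d_{k+1}⌋ (starting m₀ = 0, d₀ = 1), with convergents p_k = a_k·p_{k-1} + p_{k-2}, q_k = a_k·q_{k-1} + q_{k-2} (p₋₁ = 1, q₋₁ = 0):
  k = 0: a₀ = 8; p₀/q₀ = 8/1; p₀² − 80·q₀² = 64 − 80 = -16.
  k = 1: m = 8, d = 16, a = ⌊(8 + 8)/16⌋ = 1; p/q = (1·8 + 1)/(1·1 + 0) = 9/1; p² − 80·q² = 81 − 80 = 1.
  The first convergent with p² − 80·q² = 1 gives the fundamental solution (x₁, y₁) = (9, 1).
Step 2: Apply the recurrence (x_{n+1}, y_{n+1}) = (x₁x_n + 80y₁y_n, x₁y_n + y₁x_n) repeatedly.
  From (x_1, y_1) = (9, 1): x_2 = 9·9 + 80·1·1 = 161; y_2 = 9·1 + 1·9 = 18.
  From (x_2, y_2) = (161, 18): x_3 = 9·161 + 80·1·18 = 2889; y_3 = 9·18 + 1·161 = 323.
  From (x_3, y_3) = (2889, 323): x_4 = 9·2889 + 80·1·323 = 51841; y_4 = 9·323 + 1·2889 = 5796.
  From (x_4, y_4) = (51841, 5796): x_5 = 9·51841 + 80·1·5796 = 930249; y_5 = 9·5796 + 1·51841 = 104005.
  From (x_5, y_5) = (930249, 104005): x_6 = 9·930249 + 80·1·104005 = 16692641; y_6 = 9·104005 + 1·930249 = 1866294.
  From (x_6, y_6) = (16692641, 1866294): x_7 = 9·16692641 + 80·1·1866294 = 299537289; y_7 = 9·1866294 + 1·16692641 = 33489287.
  From (x_7, y_7) = (299537289, 33489287): x_8 = 9·299537289 + 80·1·33489287 = 5374978561; y_8 = 9·33489287 + 1·299537289 = 600940872.
Step 3: Verify x_8² - 80·y_8² = 28890394531209630721 - 28890394531209630720 = 1 (should be 1). ✓

(x_1, y_1) = (9, 1); (x_8, y_8) = (5374978561, 600940872).


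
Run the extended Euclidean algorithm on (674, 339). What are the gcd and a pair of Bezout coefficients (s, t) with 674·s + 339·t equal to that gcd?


Euclidean algorithm on (674, 339) — divide until remainder is 0:
  674 = 1 · 339 + 335
  339 = 1 · 335 + 4
  335 = 83 · 4 + 3
  4 = 1 · 3 + 1
  3 = 3 · 1 + 0
gcd(674, 339) = 1.
Track Bezout coefficients alongside the remainders: start with r₀ = 674 = a·1 + b·0 (s = 1, t = 0) and r₁ = 339 = a·0 + b·1 (s = 0, t = 1); each new remainder r_{k+1} = r_{k-1} − q_k·r_k inherits s_{k+1} = s_{k-1} − q_k·s_k, t_{k+1} = t_{k-1} − q_k·t_k, so r_k = a·s_k + b·t_k at every step:
  q = 1: r = 335, s = 1 − 1·0 = 1, t = 0 − 1·1 = -1  (check: 674·1 + 339·(-1) = 335)
  q = 1: r = 4, s = 0 − 1·1 = -1, t = 1 − 1·(-1) = 2  (check: 674·(-1) + 339·2 = 4)
  q = 83: r = 3, s = 1 − 83·(-1) = 84, t = -1 − 83·2 = -167  (check: 674·84 + 339·(-167) = 3)
  q = 1: r = 1, s = -1 − 1·84 = -85, t = 2 − 1·(-167) = 169  (check: 674·(-85) + 339·169 = 1)
The row with r = 1 (the gcd) gives the Bezout coefficients s = -85, t = 169.
Result: 674 · (-85) + 339 · (169) = 1.

gcd(674, 339) = 1; s = -85, t = 169 (check: 674·(-85) + 339·169 = 1).


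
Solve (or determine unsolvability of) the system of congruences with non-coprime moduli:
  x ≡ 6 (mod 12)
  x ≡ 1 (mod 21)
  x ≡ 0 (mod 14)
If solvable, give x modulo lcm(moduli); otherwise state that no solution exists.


Moduli 12, 21, 14 are not pairwise coprime, so CRT works modulo lcm(m_i) when all pairwise compatibility conditions hold.
Pairwise compatibility: gcd(m_i, m_j) must divide a_i - a_j for every pair.
Merge one congruence at a time:
  Start: x ≡ 6 (mod 12).
  Combine with x ≡ 1 (mod 21): gcd(12, 21) = 3, and 1 - 6 = -5 is NOT divisible by 3.
    ⇒ system is inconsistent (no integer solution).

No solution (the system is inconsistent).


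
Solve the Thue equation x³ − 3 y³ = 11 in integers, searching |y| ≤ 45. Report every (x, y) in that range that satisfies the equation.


The equation is x³ - 3y³ = 11. For fixed y, x³ = 3·y³ + 11, so a solution requires the RHS to be a perfect cube.
Strategy: iterate y from -45 to 45, compute RHS = 3·y³ + 11, and check whether it is a (positive or negative) perfect cube.
Check small values of y:
  y = 0: RHS = 11 is not a perfect cube.
  y = 1: RHS = 14 is not a perfect cube.
  y = -1: RHS = 8 = (2)³ ⇒ x = 2 works.
  y = 2: RHS = 35 is not a perfect cube.
  y = -2: RHS = -13 is not a perfect cube.
  y = 3: RHS = 92 is not a perfect cube.
  y = -3: RHS = -70 is not a perfect cube.
Continuing the search up to |y| = 45 finds no further solutions beyond those listed.
Collected solutions: (2, -1).

Solutions (with |y| ≤ 45): (2, -1).


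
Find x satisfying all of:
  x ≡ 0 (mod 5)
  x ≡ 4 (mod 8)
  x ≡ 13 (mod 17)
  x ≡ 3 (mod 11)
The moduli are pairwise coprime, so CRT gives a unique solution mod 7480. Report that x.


Product of moduli M = 5 · 8 · 17 · 11 = 7480.
Merge one congruence at a time:
  Start: x ≡ 0 (mod 5).
  Combine with x ≡ 4 (mod 8); new modulus lcm = 40.
    Write x = 0 + 5·t and substitute into x ≡ 4 (mod 8): 5·t ≡ 4 − 0 = 4 (mod 8).
    The inverse of 5 mod 8 is 5 (since 5·5 = 25 = 3·8 + 1), so t ≡ 5·4 = 20 ≡ 4 (mod 8).
    Then x = 0 + 5·4 = 20, valid modulo lcm(5, 8) = 40: x ≡ 20 (mod 40).
  Combine with x ≡ 13 (mod 17); new modulus lcm = 680.
    Write x = 20 + 40·t and substitute into x ≡ 13 (mod 17): 40·t ≡ 13 − 20 = -7 (mod 17).
    Reduce coefficients mod 17: 6·t ≡ 10 (mod 17).
    The inverse of 6 mod 17 is 3 (since 6·3 = 18 = 1·17 + 1), so t ≡ 3·10 = 30 ≡ 13 (mod 17).
    Then x = 20 + 40·13 = 540, valid modulo lcm(40, 17) = 680: x ≡ 540 (mod 680).
  Combine with x ≡ 3 (mod 11); new modulus lcm = 7480.
    Write x = 540 + 680·t and substitute into x ≡ 3 (mod 11): 680·t ≡ 3 − 540 = -537 (mod 11).
    Reduce coefficients mod 11: 9·t ≡ 2 (mod 11).
    The inverse of 9 mod 11 is 5 (since 9·5 = 45 = 4·11 + 1), so t ≡ 5·2 = 10 ≡ 10 (mod 11).
    Then x = 540 + 680·10 = 7340, valid modulo lcm(680, 11) = 7480: x ≡ 7340 (mod 7480).
Verify against each original: 7340 mod 5 = 0, 7340 mod 8 = 4, 7340 mod 17 = 13, 7340 mod 11 = 3.

x ≡ 7340 (mod 7480).


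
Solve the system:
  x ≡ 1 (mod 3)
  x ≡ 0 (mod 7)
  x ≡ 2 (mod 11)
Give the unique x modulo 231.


Moduli 3, 7, 11 are pairwise coprime; by CRT there is a unique solution modulo M = 3 · 7 · 11 = 231.
Solve pairwise, accumulating the modulus:
  Start with x ≡ 1 (mod 3).
  Combine with x ≡ 0 (mod 7): since gcd(3, 7) = 1, we get a unique residue mod 21.
    Write x = 1 + 3·t and substitute into x ≡ 0 (mod 7): 3·t ≡ 0 − 1 = -1 (mod 7).
    Reduce coefficients mod 7: 3·t ≡ 6 (mod 7).
    The inverse of 3 mod 7 is 5 (since 3·5 = 15 = 2·7 + 1), so t ≡ 5·6 = 30 ≡ 2 (mod 7).
    Then x = 1 + 3·2 = 7, valid modulo lcm(3, 7) = 21: x ≡ 7 (mod 21).
  Combine with x ≡ 2 (mod 11): since gcd(21, 11) = 1, we get a unique residue mod 231.
    Write x = 7 + 21·t and substitute into x ≡ 2 (mod 11): 21·t ≡ 2 − 7 = -5 (mod 11).
    Reduce coefficients mod 11: 10·t ≡ 6 (mod 11).
    The inverse of 10 mod 11 is 10 (since 10·10 = 100 = 9·11 + 1), so t ≡ 10·6 = 60 ≡ 5 (mod 11).
    Then x = 7 + 21·5 = 112, valid modulo lcm(21, 11) = 231: x ≡ 112 (mod 231).
Verify: 112 mod 3 = 1 ✓, 112 mod 7 = 0 ✓, 112 mod 11 = 2 ✓.

x ≡ 112 (mod 231).


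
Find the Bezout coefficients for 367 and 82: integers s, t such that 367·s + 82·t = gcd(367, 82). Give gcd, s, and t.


Euclidean algorithm on (367, 82) — divide until remainder is 0:
  367 = 4 · 82 + 39
  82 = 2 · 39 + 4
  39 = 9 · 4 + 3
  4 = 1 · 3 + 1
  3 = 3 · 1 + 0
gcd(367, 82) = 1.
Track Bezout coefficients alongside the remainders: start with r₀ = 367 = a·1 + b·0 (s = 1, t = 0) and r₁ = 82 = a·0 + b·1 (s = 0, t = 1); each new remainder r_{k+1} = r_{k-1} − q_k·r_k inherits s_{k+1} = s_{k-1} − q_k·s_k, t_{k+1} = t_{k-1} − q_k·t_k, so r_k = a·s_k + b·t_k at every step:
  q = 4: r = 39, s = 1 − 4·0 = 1, t = 0 − 4·1 = -4  (check: 367·1 + 82·(-4) = 39)
  q = 2: r = 4, s = 0 − 2·1 = -2, t = 1 − 2·(-4) = 9  (check: 367·(-2) + 82·9 = 4)
  q = 9: r = 3, s = 1 − 9·(-2) = 19, t = -4 − 9·9 = -85  (check: 367·19 + 82·(-85) = 3)
  q = 1: r = 1, s = -2 − 1·19 = -21, t = 9 − 1·(-85) = 94  (check: 367·(-21) + 82·94 = 1)
The row with r = 1 (the gcd) gives the Bezout coefficients s = -21, t = 94.
Result: 367 · (-21) + 82 · (94) = 1.

gcd(367, 82) = 1; s = -21, t = 94 (check: 367·(-21) + 82·94 = 1).


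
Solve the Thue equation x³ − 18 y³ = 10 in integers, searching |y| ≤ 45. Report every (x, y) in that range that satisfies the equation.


The equation is x³ - 18y³ = 10. For fixed y, x³ = 18·y³ + 10, so a solution requires the RHS to be a perfect cube.
Strategy: iterate y from -45 to 45, compute RHS = 18·y³ + 10, and check whether it is a (positive or negative) perfect cube.
Check small values of y:
  y = 0: RHS = 10 is not a perfect cube.
  y = 1: RHS = 28 is not a perfect cube.
  y = -1: RHS = -8 = (-2)³ ⇒ x = -2 works.
  y = 2: RHS = 154 is not a perfect cube.
  y = -2: RHS = -134 is not a perfect cube.
  y = 3: RHS = 496 is not a perfect cube.
  y = -3: RHS = -476 is not a perfect cube.
Continuing the search up to |y| = 45 finds no further solutions beyond those listed.
Collected solutions: (-2, -1).

Solutions (with |y| ≤ 45): (-2, -1).


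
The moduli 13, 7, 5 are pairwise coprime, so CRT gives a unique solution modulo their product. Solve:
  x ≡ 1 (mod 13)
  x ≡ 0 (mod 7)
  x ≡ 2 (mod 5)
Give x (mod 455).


Moduli 13, 7, 5 are pairwise coprime; by CRT there is a unique solution modulo M = 13 · 7 · 5 = 455.
Solve pairwise, accumulating the modulus:
  Start with x ≡ 1 (mod 13).
  Combine with x ≡ 0 (mod 7): since gcd(13, 7) = 1, we get a unique residue mod 91.
    Write x = 1 + 13·t and substitute into x ≡ 0 (mod 7): 13·t ≡ 0 − 1 = -1 (mod 7).
    Reduce coefficients mod 7: 6·t ≡ 6 (mod 7).
    The inverse of 6 mod 7 is 6 (since 6·6 = 36 = 5·7 + 1), so t ≡ 6·6 = 36 ≡ 1 (mod 7).
    Then x = 1 + 13·1 = 14, valid modulo lcm(13, 7) = 91: x ≡ 14 (mod 91).
  Combine with x ≡ 2 (mod 5): since gcd(91, 5) = 1, we get a unique residue mod 455.
    Write x = 14 + 91·t and substitute into x ≡ 2 (mod 5): 91·t ≡ 2 − 14 = -12 (mod 5).
    Reduce coefficients mod 5: 1·t ≡ 3 (mod 5).
    So t ≡ 3 (mod 5).
    Then x = 14 + 91·3 = 287, valid modulo lcm(91, 5) = 455: x ≡ 287 (mod 455).
Verify: 287 mod 13 = 1 ✓, 287 mod 7 = 0 ✓, 287 mod 5 = 2 ✓.

x ≡ 287 (mod 455).


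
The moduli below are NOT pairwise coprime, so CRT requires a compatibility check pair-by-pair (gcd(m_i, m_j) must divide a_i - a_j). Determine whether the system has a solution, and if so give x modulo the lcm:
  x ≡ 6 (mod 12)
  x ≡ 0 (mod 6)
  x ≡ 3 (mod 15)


Moduli 12, 6, 15 are not pairwise coprime, so CRT works modulo lcm(m_i) when all pairwise compatibility conditions hold.
Pairwise compatibility: gcd(m_i, m_j) must divide a_i - a_j for every pair.
Merge one congruence at a time:
  Start: x ≡ 6 (mod 12).
  Combine with x ≡ 0 (mod 6): gcd(12, 6) = 6; 0 - 6 = -6, which IS divisible by 6, so compatible.
    Write x = 6 + 12·t and substitute into x ≡ 0 (mod 6): 12·t ≡ 0 − 6 = -6 (mod 6).
    Divide the congruence (and modulus) by g = 6: 2·t ≡ -1 (mod 1).
    Modulo 1 every t works; take t = 0.
    Then x = 6 + 12·0 = 6, valid modulo lcm(12, 6) = 12: x ≡ 6 (mod 12).
  Combine with x ≡ 3 (mod 15): gcd(12, 15) = 3; 3 - 6 = -3, which IS divisible by 3, so compatible.
    Write x = 6 + 12·t and substitute into x ≡ 3 (mod 15): 12·t ≡ 3 − 6 = -3 (mod 15).
    Divide the congruence (and modulus) by g = 3: 4·t ≡ -1 (mod 5).
    Reduce coefficients mod 5: 4·t ≡ 4 (mod 5).
    The inverse of 4 mod 5 is 4 (since 4·4 = 16 = 3·5 + 1), so t ≡ 4·4 = 16 ≡ 1 (mod 5).
    Then x = 6 + 12·1 = 18, valid modulo lcm(12, 15) = 60: x ≡ 18 (mod 60).
Verify: 18 mod 12 = 6, 18 mod 6 = 0, 18 mod 15 = 3.

x ≡ 18 (mod 60).


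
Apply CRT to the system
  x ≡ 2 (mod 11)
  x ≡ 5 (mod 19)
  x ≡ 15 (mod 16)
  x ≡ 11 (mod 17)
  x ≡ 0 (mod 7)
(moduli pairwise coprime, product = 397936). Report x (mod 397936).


Product of moduli M = 11 · 19 · 16 · 17 · 7 = 397936.
Merge one congruence at a time:
  Start: x ≡ 2 (mod 11).
  Combine with x ≡ 5 (mod 19); new modulus lcm = 209.
    Write x = 2 + 11·t and substitute into x ≡ 5 (mod 19): 11·t ≡ 5 − 2 = 3 (mod 19).
    The inverse of 11 mod 19 is 7 (since 11·7 = 77 = 4·19 + 1), so t ≡ 7·3 = 21 ≡ 2 (mod 19).
    Then x = 2 + 11·2 = 24, valid modulo lcm(11, 19) = 209: x ≡ 24 (mod 209).
  Combine with x ≡ 15 (mod 16); new modulus lcm = 3344.
    Write x = 24 + 209·t and substitute into x ≡ 15 (mod 16): 209·t ≡ 15 − 24 = -9 (mod 16).
    Reduce coefficients mod 16: 1·t ≡ 7 (mod 16).
    So t ≡ 7 (mod 16).
    Then x = 24 + 209·7 = 1487, valid modulo lcm(209, 16) = 3344: x ≡ 1487 (mod 3344).
  Combine with x ≡ 11 (mod 17); new modulus lcm = 56848.
    Write x = 1487 + 3344·t and substitute into x ≡ 11 (mod 17): 3344·t ≡ 11 − 1487 = -1476 (mod 17).
    Reduce coefficients mod 17: 12·t ≡ 3 (mod 17).
    The inverse of 12 mod 17 is 10 (since 12·10 = 120 = 7·17 + 1), so t ≡ 10·3 = 30 ≡ 13 (mod 17).
    Then x = 1487 + 3344·13 = 44959, valid modulo lcm(3344, 17) = 56848: x ≡ 44959 (mod 56848).
  Combine with x ≡ 0 (mod 7); new modulus lcm = 397936.
    Write x = 44959 + 56848·t and substitute into x ≡ 0 (mod 7): 56848·t ≡ 0 − 44959 = -44959 (mod 7).
    Reduce coefficients mod 7: 1·t ≡ 2 (mod 7).
    So t ≡ 2 (mod 7).
    Then x = 44959 + 56848·2 = 158655, valid modulo lcm(56848, 7) = 397936: x ≡ 158655 (mod 397936).
Verify against each original: 158655 mod 11 = 2, 158655 mod 19 = 5, 158655 mod 16 = 15, 158655 mod 17 = 11, 158655 mod 7 = 0.

x ≡ 158655 (mod 397936).


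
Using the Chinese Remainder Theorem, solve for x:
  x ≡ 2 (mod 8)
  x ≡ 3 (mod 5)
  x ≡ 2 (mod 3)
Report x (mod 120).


Moduli 8, 5, 3 are pairwise coprime; by CRT there is a unique solution modulo M = 8 · 5 · 3 = 120.
Solve pairwise, accumulating the modulus:
  Start with x ≡ 2 (mod 8).
  Combine with x ≡ 3 (mod 5): since gcd(8, 5) = 1, we get a unique residue mod 40.
    Write x = 2 + 8·t and substitute into x ≡ 3 (mod 5): 8·t ≡ 3 − 2 = 1 (mod 5).
    Reduce coefficients mod 5: 3·t ≡ 1 (mod 5).
    The inverse of 3 mod 5 is 2 (since 3·2 = 6 = 1·5 + 1), so t ≡ 2·1 = 2 ≡ 2 (mod 5).
    Then x = 2 + 8·2 = 18, valid modulo lcm(8, 5) = 40: x ≡ 18 (mod 40).
  Combine with x ≡ 2 (mod 3): since gcd(40, 3) = 1, we get a unique residue mod 120.
    Write x = 18 + 40·t and substitute into x ≡ 2 (mod 3): 40·t ≡ 2 − 18 = -16 (mod 3).
    Reduce coefficients mod 3: 1·t ≡ 2 (mod 3).
    So t ≡ 2 (mod 3).
    Then x = 18 + 40·2 = 98, valid modulo lcm(40, 3) = 120: x ≡ 98 (mod 120).
Verify: 98 mod 8 = 2 ✓, 98 mod 5 = 3 ✓, 98 mod 3 = 2 ✓.

x ≡ 98 (mod 120).


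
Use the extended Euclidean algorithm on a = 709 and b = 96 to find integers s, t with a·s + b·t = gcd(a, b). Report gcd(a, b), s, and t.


Euclidean algorithm on (709, 96) — divide until remainder is 0:
  709 = 7 · 96 + 37
  96 = 2 · 37 + 22
  37 = 1 · 22 + 15
  22 = 1 · 15 + 7
  15 = 2 · 7 + 1
  7 = 7 · 1 + 0
gcd(709, 96) = 1.
Track Bezout coefficients alongside the remainders: start with r₀ = 709 = a·1 + b·0 (s = 1, t = 0) and r₁ = 96 = a·0 + b·1 (s = 0, t = 1); each new remainder r_{k+1} = r_{k-1} − q_k·r_k inherits s_{k+1} = s_{k-1} − q_k·s_k, t_{k+1} = t_{k-1} − q_k·t_k, so r_k = a·s_k + b·t_k at every step:
  q = 7: r = 37, s = 1 − 7·0 = 1, t = 0 − 7·1 = -7  (check: 709·1 + 96·(-7) = 37)
  q = 2: r = 22, s = 0 − 2·1 = -2, t = 1 − 2·(-7) = 15  (check: 709·(-2) + 96·15 = 22)
  q = 1: r = 15, s = 1 − 1·(-2) = 3, t = -7 − 1·15 = -22  (check: 709·3 + 96·(-22) = 15)
  q = 1: r = 7, s = -2 − 1·3 = -5, t = 15 − 1·(-22) = 37  (check: 709·(-5) + 96·37 = 7)
  q = 2: r = 1, s = 3 − 2·(-5) = 13, t = -22 − 2·37 = -96  (check: 709·13 + 96·(-96) = 1)
The row with r = 1 (the gcd) gives the Bezout coefficients s = 13, t = -96.
Result: 709 · (13) + 96 · (-96) = 1.

gcd(709, 96) = 1; s = 13, t = -96 (check: 709·13 + 96·(-96) = 1).


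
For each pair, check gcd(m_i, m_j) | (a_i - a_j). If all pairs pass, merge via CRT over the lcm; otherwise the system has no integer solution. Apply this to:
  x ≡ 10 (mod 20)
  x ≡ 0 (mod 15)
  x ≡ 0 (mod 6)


Moduli 20, 15, 6 are not pairwise coprime, so CRT works modulo lcm(m_i) when all pairwise compatibility conditions hold.
Pairwise compatibility: gcd(m_i, m_j) must divide a_i - a_j for every pair.
Merge one congruence at a time:
  Start: x ≡ 10 (mod 20).
  Combine with x ≡ 0 (mod 15): gcd(20, 15) = 5; 0 - 10 = -10, which IS divisible by 5, so compatible.
    Write x = 10 + 20·t and substitute into x ≡ 0 (mod 15): 20·t ≡ 0 − 10 = -10 (mod 15).
    Divide the congruence (and modulus) by g = 5: 4·t ≡ -2 (mod 3).
    Reduce coefficients mod 3: 1·t ≡ 1 (mod 3).
    So t ≡ 1 (mod 3).
    Then x = 10 + 20·1 = 30, valid modulo lcm(20, 15) = 60: x ≡ 30 (mod 60).
  Combine with x ≡ 0 (mod 6): gcd(60, 6) = 6; 0 - 30 = -30, which IS divisible by 6, so compatible.
    Write x = 30 + 60·t and substitute into x ≡ 0 (mod 6): 60·t ≡ 0 − 30 = -30 (mod 6).
    Divide the congruence (and modulus) by g = 6: 10·t ≡ -5 (mod 1).
    Modulo 1 every t works; take t = 0.
    Then x = 30 + 60·0 = 30, valid modulo lcm(60, 6) = 60: x ≡ 30 (mod 60).
Verify: 30 mod 20 = 10, 30 mod 15 = 0, 30 mod 6 = 0.

x ≡ 30 (mod 60).


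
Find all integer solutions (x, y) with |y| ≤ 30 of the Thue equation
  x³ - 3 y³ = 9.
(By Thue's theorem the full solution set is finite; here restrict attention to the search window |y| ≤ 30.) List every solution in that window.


The equation is x³ - 3y³ = 9. For fixed y, x³ = 3·y³ + 9, so a solution requires the RHS to be a perfect cube.
Strategy: iterate y from -30 to 30, compute RHS = 3·y³ + 9, and check whether it is a (positive or negative) perfect cube.
Check small values of y:
  y = 0: RHS = 9 is not a perfect cube.
  y = 1: RHS = 12 is not a perfect cube.
  y = -1: RHS = 6 is not a perfect cube.
  y = 2: RHS = 33 is not a perfect cube.
  y = -2: RHS = -15 is not a perfect cube.
  y = 3: RHS = 90 is not a perfect cube.
  y = -3: RHS = -72 is not a perfect cube.
Continuing the search up to |y| = 30 finds no solutions either.
No (x, y) in the scanned range satisfies the equation.

No integer solutions with |y| ≤ 30.


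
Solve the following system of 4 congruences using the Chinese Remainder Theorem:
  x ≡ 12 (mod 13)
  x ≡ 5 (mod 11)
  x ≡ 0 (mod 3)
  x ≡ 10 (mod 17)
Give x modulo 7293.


Product of moduli M = 13 · 11 · 3 · 17 = 7293.
Merge one congruence at a time:
  Start: x ≡ 12 (mod 13).
  Combine with x ≡ 5 (mod 11); new modulus lcm = 143.
    Write x = 12 + 13·t and substitute into x ≡ 5 (mod 11): 13·t ≡ 5 − 12 = -7 (mod 11).
    Reduce coefficients mod 11: 2·t ≡ 4 (mod 11).
    The inverse of 2 mod 11 is 6 (since 2·6 = 12 = 1·11 + 1), so t ≡ 6·4 = 24 ≡ 2 (mod 11).
    Then x = 12 + 13·2 = 38, valid modulo lcm(13, 11) = 143: x ≡ 38 (mod 143).
  Combine with x ≡ 0 (mod 3); new modulus lcm = 429.
    Write x = 38 + 143·t and substitute into x ≡ 0 (mod 3): 143·t ≡ 0 − 38 = -38 (mod 3).
    Reduce coefficients mod 3: 2·t ≡ 1 (mod 3).
    The inverse of 2 mod 3 is 2 (since 2·2 = 4 = 1·3 + 1), so t ≡ 2·1 = 2 ≡ 2 (mod 3).
    Then x = 38 + 143·2 = 324, valid modulo lcm(143, 3) = 429: x ≡ 324 (mod 429).
  Combine with x ≡ 10 (mod 17); new modulus lcm = 7293.
    Write x = 324 + 429·t and substitute into x ≡ 10 (mod 17): 429·t ≡ 10 − 324 = -314 (mod 17).
    Reduce coefficients mod 17: 4·t ≡ 9 (mod 17).
    The inverse of 4 mod 17 is 13 (since 4·13 = 52 = 3·17 + 1), so t ≡ 13·9 = 117 ≡ 15 (mod 17).
    Then x = 324 + 429·15 = 6759, valid modulo lcm(429, 17) = 7293: x ≡ 6759 (mod 7293).
Verify against each original: 6759 mod 13 = 12, 6759 mod 11 = 5, 6759 mod 3 = 0, 6759 mod 17 = 10.

x ≡ 6759 (mod 7293).


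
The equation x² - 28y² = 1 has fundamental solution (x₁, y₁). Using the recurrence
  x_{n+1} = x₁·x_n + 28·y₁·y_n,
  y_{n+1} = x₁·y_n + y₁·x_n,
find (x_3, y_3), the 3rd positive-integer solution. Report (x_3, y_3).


Step 1: Find the fundamental solution (x₁, y₁) of x² - 28y² = 1.
  Expand √28 as a continued fraction. a₀ = ⌊√28⌋ = 5; iterate m_{k+1} = d_k·a_k − m_k, d_{k+1} = (28 − m_{k+1}²)/d_k, a_{k+1} = ⌊(a₀ + m_{k+1})/d_{k+1}⌋ (starting m₀ = 0, d₀ = 1), with convergents p_k = a_k·p_{k-1} + p_{k-2}, q_k = a_k·q_{k-1} + q_{k-2} (p₋₁ = 1, q₋₁ = 0):
  k = 0: a₀ = 5; p₀/q₀ = 5/1; p₀² − 28·q₀² = 25 − 28 = -3.
  k = 1: m = 5, d = 3, a = ⌊(5 + 5)/3⌋ = 3; p/q = (3·5 + 1)/(3·1 + 0) = 16/3; p² − 28·q² = 256 − 252 = 4.
  k = 2: m = 4, d = 4, a = ⌊(5 + 4)/4⌋ = 2; p/q = (2·16 + 5)/(2·3 + 1) = 37/7; p² − 28·q² = 1369 − 1372 = -3.
  k = 3: m = 4, d = 3, a = ⌊(5 + 4)/3⌋ = 3; p/q = (3·37 + 16)/(3·7 + 3) = 127/24; p² − 28·q² = 16129 − 16128 = 1.
  The first convergent with p² − 28·q² = 1 gives the fundamental solution (x₁, y₁) = (127, 24).
Step 2: Apply the recurrence (x_{n+1}, y_{n+1}) = (x₁x_n + 28y₁y_n, x₁y_n + y₁x_n) repeatedly.
  From (x_1, y_1) = (127, 24): x_2 = 127·127 + 28·24·24 = 32257; y_2 = 127·24 + 24·127 = 6096.
  From (x_2, y_2) = (32257, 6096): x_3 = 127·32257 + 28·24·6096 = 8193151; y_3 = 127·6096 + 24·32257 = 1548360.
Step 3: Verify x_3² - 28·y_3² = 67127723308801 - 67127723308800 = 1 (should be 1). ✓

(x_1, y_1) = (127, 24); (x_3, y_3) = (8193151, 1548360).
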